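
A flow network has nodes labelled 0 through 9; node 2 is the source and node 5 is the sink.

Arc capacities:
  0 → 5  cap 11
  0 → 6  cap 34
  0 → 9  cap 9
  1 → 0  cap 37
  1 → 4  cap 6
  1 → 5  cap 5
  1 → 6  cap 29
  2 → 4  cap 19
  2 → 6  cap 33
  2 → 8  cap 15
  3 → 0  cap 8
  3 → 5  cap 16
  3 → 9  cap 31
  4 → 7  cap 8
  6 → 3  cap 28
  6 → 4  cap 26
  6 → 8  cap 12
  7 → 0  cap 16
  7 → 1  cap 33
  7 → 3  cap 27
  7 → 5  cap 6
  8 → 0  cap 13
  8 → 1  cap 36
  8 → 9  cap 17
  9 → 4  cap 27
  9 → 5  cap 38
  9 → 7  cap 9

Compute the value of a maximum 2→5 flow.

Maximum flow value: 56

augment #1: 2→4→7→5 bottleneck 6, total now 6
augment #2: 2→6→3→5 bottleneck 16, total now 22
augment #3: 2→8→0→5 bottleneck 11, total now 33
augment #4: 2→8→1→5 bottleneck 4, total now 37
augment #5: 2→4→7→1→5 bottleneck 1, total now 38
augment #6: 2→6→3→9→5 bottleneck 12, total now 50
augment #7: 2→6→8→9→5 bottleneck 5, total now 55
augment #8: 2→4→7→0→9→5 bottleneck 1, total now 56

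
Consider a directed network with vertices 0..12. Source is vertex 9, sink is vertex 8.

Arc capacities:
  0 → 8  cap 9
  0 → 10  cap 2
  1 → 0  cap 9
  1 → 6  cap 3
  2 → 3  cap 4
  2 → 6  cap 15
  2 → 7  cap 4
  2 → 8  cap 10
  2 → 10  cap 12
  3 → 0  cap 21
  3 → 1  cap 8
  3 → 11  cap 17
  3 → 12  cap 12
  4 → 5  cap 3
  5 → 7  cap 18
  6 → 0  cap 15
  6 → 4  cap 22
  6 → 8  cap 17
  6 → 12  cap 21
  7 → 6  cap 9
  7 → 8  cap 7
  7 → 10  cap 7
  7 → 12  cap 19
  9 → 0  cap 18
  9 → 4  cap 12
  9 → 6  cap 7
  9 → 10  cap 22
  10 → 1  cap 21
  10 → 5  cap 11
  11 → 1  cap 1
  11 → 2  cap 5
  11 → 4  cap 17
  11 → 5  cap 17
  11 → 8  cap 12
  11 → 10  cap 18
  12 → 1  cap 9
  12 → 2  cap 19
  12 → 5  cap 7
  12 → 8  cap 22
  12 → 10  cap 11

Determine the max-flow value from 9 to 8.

Maximum flow value: 33

augment #1: 9→0→8 bottleneck 9, total now 9
augment #2: 9→6→8 bottleneck 7, total now 16
augment #3: 9→4→5→7→8 bottleneck 3, total now 19
augment #4: 9→10→1→6→8 bottleneck 3, total now 22
augment #5: 9→10→5→7→8 bottleneck 4, total now 26
augment #6: 9→10→5→7→6→8 bottleneck 7, total now 33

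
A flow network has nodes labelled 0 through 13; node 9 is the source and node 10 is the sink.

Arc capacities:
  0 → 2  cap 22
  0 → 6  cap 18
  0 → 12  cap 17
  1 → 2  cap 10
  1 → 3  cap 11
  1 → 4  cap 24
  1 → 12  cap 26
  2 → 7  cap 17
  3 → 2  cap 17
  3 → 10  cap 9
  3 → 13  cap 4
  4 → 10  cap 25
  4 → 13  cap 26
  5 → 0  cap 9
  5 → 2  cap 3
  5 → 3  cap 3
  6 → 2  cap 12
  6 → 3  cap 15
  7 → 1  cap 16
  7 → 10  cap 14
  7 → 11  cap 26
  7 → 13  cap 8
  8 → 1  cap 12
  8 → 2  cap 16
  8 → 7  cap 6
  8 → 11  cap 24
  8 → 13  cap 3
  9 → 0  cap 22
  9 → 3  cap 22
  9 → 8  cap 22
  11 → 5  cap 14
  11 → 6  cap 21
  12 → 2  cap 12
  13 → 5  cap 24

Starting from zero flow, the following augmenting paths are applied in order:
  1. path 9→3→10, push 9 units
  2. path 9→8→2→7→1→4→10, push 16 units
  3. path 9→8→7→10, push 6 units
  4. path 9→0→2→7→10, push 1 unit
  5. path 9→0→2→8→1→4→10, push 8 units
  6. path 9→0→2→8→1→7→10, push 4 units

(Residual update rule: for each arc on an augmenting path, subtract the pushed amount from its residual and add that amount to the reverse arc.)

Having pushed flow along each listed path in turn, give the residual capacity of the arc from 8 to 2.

after path 1 (9→3→10, push 9): res(8,2)=16
after path 2 (9→8→2→7→1→4→10, push 16): res(8,2)=0
after path 3 (9→8→7→10, push 6): res(8,2)=0
after path 4 (9→0→2→7→10, push 1): res(8,2)=0
after path 5 (9→0→2→8→1→4→10, push 8): res(8,2)=8
after path 6 (9→0→2→8→1→7→10, push 4): res(8,2)=12

Residual capacity of (8,2): 12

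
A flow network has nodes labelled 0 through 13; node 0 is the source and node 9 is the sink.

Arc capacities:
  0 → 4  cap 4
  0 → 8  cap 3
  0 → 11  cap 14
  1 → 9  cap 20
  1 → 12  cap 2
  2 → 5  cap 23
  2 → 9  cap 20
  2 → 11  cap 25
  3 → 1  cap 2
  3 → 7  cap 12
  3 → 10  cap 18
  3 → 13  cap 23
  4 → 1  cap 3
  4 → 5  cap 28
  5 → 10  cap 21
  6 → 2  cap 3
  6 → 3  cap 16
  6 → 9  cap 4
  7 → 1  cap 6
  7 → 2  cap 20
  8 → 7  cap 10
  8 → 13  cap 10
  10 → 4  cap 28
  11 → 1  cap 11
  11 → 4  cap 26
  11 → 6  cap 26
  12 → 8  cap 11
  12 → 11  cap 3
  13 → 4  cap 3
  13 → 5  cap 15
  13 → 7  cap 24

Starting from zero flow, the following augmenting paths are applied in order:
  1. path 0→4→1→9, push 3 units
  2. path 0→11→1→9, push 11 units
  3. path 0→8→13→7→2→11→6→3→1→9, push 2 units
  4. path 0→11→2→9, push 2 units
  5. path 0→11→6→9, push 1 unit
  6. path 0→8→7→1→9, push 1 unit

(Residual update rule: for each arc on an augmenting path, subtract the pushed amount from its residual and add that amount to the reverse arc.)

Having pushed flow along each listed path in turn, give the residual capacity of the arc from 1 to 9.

Residual capacity of (1,9): 3

after path 1 (0→4→1→9, push 3): res(1,9)=17
after path 2 (0→11→1→9, push 11): res(1,9)=6
after path 3 (0→8→13→7→2→11→6→3→1→9, push 2): res(1,9)=4
after path 4 (0→11→2→9, push 2): res(1,9)=4
after path 5 (0→11→6→9, push 1): res(1,9)=4
after path 6 (0→8→7→1→9, push 1): res(1,9)=3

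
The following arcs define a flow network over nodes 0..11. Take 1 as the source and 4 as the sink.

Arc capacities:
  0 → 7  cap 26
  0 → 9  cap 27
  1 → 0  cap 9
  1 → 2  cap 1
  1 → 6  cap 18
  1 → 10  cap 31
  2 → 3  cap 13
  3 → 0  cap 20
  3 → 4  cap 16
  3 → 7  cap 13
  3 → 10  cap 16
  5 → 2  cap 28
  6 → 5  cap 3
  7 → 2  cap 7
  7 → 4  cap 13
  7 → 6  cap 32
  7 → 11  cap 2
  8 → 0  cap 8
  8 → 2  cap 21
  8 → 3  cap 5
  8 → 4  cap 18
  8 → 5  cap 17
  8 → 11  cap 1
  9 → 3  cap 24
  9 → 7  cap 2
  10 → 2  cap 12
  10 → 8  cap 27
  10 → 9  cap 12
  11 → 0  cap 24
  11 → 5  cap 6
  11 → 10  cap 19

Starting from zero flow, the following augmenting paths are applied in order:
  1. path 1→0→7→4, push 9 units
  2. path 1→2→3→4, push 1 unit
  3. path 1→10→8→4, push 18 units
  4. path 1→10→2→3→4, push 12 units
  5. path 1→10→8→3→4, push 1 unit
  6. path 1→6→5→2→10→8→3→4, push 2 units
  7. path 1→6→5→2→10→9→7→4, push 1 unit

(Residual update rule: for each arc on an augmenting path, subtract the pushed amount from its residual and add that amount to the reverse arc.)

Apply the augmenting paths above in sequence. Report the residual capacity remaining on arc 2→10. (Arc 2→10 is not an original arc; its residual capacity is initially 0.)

Residual capacity of (2,10): 9

after path 1 (1→0→7→4, push 9): res(2,10)=0
after path 2 (1→2→3→4, push 1): res(2,10)=0
after path 3 (1→10→8→4, push 18): res(2,10)=0
after path 4 (1→10→2→3→4, push 12): res(2,10)=12
after path 5 (1→10→8→3→4, push 1): res(2,10)=12
after path 6 (1→6→5→2→10→8→3→4, push 2): res(2,10)=10
after path 7 (1→6→5→2→10→9→7→4, push 1): res(2,10)=9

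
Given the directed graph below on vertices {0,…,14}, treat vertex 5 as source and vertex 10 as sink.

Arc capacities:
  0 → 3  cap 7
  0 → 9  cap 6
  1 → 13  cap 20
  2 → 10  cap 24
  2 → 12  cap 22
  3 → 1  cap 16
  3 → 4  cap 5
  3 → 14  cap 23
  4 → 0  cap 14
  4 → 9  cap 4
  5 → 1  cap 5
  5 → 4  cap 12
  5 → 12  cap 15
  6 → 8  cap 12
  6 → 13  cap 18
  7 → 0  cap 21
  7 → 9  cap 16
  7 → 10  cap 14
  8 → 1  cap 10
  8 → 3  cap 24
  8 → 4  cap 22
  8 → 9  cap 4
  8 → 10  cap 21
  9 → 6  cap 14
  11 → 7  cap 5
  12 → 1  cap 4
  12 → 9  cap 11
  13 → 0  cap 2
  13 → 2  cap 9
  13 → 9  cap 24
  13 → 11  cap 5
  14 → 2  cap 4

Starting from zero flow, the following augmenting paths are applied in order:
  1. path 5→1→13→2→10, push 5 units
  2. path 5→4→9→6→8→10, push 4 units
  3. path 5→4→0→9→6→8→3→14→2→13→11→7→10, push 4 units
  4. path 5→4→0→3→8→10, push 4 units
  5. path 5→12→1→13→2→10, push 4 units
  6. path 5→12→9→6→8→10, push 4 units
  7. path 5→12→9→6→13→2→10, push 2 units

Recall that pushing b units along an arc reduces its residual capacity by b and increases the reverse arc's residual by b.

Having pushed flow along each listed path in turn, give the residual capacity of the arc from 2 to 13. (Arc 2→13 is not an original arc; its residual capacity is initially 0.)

Residual capacity of (2,13): 7

after path 1 (5→1→13→2→10, push 5): res(2,13)=5
after path 2 (5→4→9→6→8→10, push 4): res(2,13)=5
after path 3 (5→4→0→9→6→8→3→14→2→13→11→7→10, push 4): res(2,13)=1
after path 4 (5→4→0→3→8→10, push 4): res(2,13)=1
after path 5 (5→12→1→13→2→10, push 4): res(2,13)=5
after path 6 (5→12→9→6→8→10, push 4): res(2,13)=5
after path 7 (5→12→9→6→13→2→10, push 2): res(2,13)=7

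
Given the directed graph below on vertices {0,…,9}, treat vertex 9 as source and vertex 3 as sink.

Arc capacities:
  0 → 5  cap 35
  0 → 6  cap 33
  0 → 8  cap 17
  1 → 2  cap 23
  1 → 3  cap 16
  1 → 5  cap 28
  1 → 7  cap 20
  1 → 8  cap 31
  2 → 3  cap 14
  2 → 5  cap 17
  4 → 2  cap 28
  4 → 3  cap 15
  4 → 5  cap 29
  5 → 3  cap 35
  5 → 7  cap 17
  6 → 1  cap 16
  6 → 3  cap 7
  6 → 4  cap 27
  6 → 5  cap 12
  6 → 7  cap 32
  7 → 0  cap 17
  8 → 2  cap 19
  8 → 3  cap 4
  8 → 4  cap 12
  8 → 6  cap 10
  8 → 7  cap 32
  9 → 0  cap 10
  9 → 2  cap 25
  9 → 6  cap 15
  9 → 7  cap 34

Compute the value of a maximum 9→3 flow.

augment #1: 9→2→3 bottleneck 14, total now 14
augment #2: 9→6→3 bottleneck 7, total now 21
augment #3: 9→0→5→3 bottleneck 10, total now 31
augment #4: 9→2→5→3 bottleneck 11, total now 42
augment #5: 9→6→1→3 bottleneck 8, total now 50
augment #6: 9→7→0→5→3 bottleneck 14, total now 64
augment #7: 9→7→0→8→3 bottleneck 3, total now 67

Maximum flow value: 67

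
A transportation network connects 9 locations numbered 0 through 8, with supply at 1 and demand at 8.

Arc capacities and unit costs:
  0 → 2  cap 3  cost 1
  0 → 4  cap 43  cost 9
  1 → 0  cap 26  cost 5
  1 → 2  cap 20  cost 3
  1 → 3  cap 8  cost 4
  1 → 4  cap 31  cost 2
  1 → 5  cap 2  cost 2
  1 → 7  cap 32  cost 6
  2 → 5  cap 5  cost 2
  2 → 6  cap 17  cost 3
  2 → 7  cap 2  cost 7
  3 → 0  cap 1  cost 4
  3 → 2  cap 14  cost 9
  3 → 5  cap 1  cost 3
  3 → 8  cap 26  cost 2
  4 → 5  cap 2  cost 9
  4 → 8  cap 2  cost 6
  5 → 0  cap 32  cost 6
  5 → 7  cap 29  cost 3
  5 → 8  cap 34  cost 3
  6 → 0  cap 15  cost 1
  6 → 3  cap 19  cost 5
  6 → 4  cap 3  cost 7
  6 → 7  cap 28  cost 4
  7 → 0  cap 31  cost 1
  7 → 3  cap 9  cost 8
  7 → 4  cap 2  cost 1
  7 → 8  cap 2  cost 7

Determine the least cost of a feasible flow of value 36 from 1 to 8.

shortest-cost path #1: 1→5→8 push 2 @ unit cost 5 (adds 10)
shortest-cost path #2: 1→3→8 push 8 @ unit cost 6 (adds 48)
shortest-cost path #3: 1→4→8 push 2 @ unit cost 8 (adds 16)
shortest-cost path #4: 1→2→5→8 push 5 @ unit cost 8 (adds 40)
shortest-cost path #5: 1→7→8 push 2 @ unit cost 13 (adds 26)
shortest-cost path #6: 1→2→6→3→8 push 15 @ unit cost 13 (adds 195)
shortest-cost path #7: 1→4→5→8 push 2 @ unit cost 14 (adds 28)
total cost = 363

Minimum cost for 36 units: 363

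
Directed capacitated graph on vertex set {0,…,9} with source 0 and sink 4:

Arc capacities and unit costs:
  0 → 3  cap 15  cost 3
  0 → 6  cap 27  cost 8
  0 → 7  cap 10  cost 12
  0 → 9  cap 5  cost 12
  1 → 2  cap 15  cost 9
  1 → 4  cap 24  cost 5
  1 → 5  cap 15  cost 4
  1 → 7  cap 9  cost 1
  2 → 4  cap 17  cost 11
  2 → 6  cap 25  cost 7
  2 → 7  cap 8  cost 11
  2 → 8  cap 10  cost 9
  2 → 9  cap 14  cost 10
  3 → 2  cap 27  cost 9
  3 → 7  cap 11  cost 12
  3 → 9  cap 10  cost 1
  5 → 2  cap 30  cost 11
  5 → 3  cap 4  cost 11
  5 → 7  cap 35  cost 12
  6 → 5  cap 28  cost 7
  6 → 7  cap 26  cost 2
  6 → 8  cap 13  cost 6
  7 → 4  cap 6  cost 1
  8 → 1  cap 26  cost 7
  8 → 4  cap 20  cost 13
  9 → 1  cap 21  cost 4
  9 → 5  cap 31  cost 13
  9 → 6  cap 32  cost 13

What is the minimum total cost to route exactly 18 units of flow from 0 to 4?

Minimum cost for 18 units: 238

shortest-cost path #1: 0→3→9→1→7→4 push 6 @ unit cost 10 (adds 60)
shortest-cost path #2: 0→3→9→1→4 push 4 @ unit cost 13 (adds 52)
shortest-cost path #3: 0→6→7→1→4 push 6 @ unit cost 14 (adds 84)
shortest-cost path #4: 0→9→1→4 push 2 @ unit cost 21 (adds 42)
total cost = 238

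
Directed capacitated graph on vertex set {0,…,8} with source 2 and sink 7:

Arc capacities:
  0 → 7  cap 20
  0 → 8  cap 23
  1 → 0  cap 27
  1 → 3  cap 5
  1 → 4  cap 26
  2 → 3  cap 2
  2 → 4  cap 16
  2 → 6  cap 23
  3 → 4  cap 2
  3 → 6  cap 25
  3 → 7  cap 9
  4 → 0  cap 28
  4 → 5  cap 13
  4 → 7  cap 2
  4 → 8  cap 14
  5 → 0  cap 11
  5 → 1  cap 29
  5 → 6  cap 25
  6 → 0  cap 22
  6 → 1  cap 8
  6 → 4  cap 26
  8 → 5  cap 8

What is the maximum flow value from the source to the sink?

augment #1: 2→3→7 bottleneck 2, total now 2
augment #2: 2→4→7 bottleneck 2, total now 4
augment #3: 2→4→0→7 bottleneck 14, total now 18
augment #4: 2→6→0→7 bottleneck 6, total now 24
augment #5: 2→6→1→3→7 bottleneck 5, total now 29

Maximum flow value: 29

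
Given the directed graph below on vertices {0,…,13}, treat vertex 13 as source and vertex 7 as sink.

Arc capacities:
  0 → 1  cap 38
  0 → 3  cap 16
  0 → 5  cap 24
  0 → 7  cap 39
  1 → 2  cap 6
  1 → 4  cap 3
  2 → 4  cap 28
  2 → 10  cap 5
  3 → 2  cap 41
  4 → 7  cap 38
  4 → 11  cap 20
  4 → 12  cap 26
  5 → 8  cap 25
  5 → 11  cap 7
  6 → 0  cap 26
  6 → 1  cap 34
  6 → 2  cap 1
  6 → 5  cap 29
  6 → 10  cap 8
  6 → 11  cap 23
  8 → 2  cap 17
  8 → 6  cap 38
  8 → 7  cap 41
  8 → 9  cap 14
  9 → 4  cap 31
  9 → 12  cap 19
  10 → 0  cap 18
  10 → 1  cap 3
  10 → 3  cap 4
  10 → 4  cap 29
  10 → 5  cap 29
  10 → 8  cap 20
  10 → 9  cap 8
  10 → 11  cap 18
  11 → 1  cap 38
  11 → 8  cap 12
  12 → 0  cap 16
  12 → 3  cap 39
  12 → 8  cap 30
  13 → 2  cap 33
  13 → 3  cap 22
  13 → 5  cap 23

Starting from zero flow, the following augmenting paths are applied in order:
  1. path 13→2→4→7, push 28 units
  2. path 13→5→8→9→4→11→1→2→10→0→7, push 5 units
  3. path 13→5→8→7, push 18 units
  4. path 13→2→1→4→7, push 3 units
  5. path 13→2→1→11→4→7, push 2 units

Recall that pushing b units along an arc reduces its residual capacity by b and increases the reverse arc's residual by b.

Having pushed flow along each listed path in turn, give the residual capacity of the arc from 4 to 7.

Residual capacity of (4,7): 5

after path 1 (13→2→4→7, push 28): res(4,7)=10
after path 2 (13→5→8→9→4→11→1→2→10→0→7, push 5): res(4,7)=10
after path 3 (13→5→8→7, push 18): res(4,7)=10
after path 4 (13→2→1→4→7, push 3): res(4,7)=7
after path 5 (13→2→1→11→4→7, push 2): res(4,7)=5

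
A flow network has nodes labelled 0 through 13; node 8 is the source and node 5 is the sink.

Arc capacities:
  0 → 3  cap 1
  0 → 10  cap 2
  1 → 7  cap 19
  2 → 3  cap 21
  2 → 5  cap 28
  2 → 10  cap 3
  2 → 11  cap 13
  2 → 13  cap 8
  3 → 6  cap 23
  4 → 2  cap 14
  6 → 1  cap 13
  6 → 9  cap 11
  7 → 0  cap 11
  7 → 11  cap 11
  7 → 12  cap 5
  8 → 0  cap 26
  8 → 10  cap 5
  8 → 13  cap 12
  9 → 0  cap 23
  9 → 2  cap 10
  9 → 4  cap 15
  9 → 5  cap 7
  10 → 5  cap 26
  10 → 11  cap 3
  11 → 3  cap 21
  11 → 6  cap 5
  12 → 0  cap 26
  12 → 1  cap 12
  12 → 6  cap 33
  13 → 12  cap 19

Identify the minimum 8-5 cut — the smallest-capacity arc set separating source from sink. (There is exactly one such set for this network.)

Min-cut arcs: {(0,10), (6,9), (8,10)} (total capacity 18)

augment #1: 8→10→5 push 5
augment #2: 8→0→10→5 push 2
augment #3: 8→0→3→6→9→5 push 1
augment #4: 8→13→12→6→9→5 push 6
augment #5: 8→13→12→6→9→2→5 push 4
max flow = 18; residual-reachable set from 8 gives S-side
cut edges (S→T): {(0,10), (6,9), (8,10)} total cap 18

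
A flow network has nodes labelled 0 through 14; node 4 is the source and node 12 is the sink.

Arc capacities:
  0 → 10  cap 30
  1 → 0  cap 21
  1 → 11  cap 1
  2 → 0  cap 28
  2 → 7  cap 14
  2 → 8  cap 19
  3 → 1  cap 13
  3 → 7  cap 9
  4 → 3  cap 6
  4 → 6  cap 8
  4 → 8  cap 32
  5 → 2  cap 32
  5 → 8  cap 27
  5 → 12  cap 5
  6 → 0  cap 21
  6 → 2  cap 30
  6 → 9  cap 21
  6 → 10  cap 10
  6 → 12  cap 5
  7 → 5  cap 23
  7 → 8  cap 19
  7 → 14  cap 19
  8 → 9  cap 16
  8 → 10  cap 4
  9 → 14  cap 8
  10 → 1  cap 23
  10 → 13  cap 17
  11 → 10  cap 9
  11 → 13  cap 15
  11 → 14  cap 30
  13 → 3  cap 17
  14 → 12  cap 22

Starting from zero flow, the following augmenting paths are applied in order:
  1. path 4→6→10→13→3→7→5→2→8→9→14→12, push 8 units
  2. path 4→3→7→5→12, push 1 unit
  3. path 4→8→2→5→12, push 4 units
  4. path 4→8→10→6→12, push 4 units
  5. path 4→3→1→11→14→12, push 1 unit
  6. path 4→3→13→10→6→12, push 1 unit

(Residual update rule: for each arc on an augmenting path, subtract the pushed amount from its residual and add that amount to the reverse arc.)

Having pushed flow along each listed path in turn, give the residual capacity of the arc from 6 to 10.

Residual capacity of (6,10): 7

after path 1 (4→6→10→13→3→7→5→2→8→9→14→12, push 8): res(6,10)=2
after path 2 (4→3→7→5→12, push 1): res(6,10)=2
after path 3 (4→8→2→5→12, push 4): res(6,10)=2
after path 4 (4→8→10→6→12, push 4): res(6,10)=6
after path 5 (4→3→1→11→14→12, push 1): res(6,10)=6
after path 6 (4→3→13→10→6→12, push 1): res(6,10)=7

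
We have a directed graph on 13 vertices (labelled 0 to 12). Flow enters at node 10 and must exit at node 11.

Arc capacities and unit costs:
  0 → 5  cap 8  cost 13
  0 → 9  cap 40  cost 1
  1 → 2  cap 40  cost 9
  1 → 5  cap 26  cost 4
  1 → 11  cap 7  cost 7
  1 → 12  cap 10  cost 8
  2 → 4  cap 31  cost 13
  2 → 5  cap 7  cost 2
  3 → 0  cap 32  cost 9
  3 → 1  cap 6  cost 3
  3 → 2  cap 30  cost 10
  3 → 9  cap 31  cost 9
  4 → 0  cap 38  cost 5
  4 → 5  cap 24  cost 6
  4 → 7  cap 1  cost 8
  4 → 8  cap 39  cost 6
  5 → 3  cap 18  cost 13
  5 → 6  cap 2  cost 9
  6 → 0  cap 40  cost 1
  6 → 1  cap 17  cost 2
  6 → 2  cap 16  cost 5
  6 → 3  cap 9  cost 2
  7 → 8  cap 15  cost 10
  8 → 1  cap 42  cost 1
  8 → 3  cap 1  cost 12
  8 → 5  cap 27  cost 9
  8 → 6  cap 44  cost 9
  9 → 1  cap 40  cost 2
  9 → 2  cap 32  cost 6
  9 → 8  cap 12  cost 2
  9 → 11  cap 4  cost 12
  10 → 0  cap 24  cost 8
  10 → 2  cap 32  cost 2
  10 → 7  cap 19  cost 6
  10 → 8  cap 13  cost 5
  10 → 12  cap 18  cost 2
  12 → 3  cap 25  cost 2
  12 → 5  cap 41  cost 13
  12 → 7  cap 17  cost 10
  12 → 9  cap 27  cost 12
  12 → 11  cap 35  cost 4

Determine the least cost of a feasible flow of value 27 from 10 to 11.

Minimum cost for 27 units: 235

shortest-cost path #1: 10→12→11 push 18 @ unit cost 6 (adds 108)
shortest-cost path #2: 10→8→1→11 push 7 @ unit cost 13 (adds 91)
shortest-cost path #3: 10→8→1→12→11 push 2 @ unit cost 18 (adds 36)
total cost = 235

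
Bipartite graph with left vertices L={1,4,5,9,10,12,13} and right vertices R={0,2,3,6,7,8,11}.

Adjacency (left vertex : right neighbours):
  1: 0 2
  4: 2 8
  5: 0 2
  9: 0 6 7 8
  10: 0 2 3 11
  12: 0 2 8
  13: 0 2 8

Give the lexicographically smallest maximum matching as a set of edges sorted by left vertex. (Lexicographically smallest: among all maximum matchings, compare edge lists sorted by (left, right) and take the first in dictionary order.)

|M| = 5 (so the lex-smallest maximum matching has 5 edges)
process left vertices in ascending order; for each, take the smallest-labelled available neighbour that still permits 5 edges overall, or leave it unmatched if none does
lex-smallest matching: {1-0, 4-2, 9-6, 10-3, 12-8}

Lex-smallest maximum matching: {(1,0), (4,2), (9,6), (10,3), (12,8)}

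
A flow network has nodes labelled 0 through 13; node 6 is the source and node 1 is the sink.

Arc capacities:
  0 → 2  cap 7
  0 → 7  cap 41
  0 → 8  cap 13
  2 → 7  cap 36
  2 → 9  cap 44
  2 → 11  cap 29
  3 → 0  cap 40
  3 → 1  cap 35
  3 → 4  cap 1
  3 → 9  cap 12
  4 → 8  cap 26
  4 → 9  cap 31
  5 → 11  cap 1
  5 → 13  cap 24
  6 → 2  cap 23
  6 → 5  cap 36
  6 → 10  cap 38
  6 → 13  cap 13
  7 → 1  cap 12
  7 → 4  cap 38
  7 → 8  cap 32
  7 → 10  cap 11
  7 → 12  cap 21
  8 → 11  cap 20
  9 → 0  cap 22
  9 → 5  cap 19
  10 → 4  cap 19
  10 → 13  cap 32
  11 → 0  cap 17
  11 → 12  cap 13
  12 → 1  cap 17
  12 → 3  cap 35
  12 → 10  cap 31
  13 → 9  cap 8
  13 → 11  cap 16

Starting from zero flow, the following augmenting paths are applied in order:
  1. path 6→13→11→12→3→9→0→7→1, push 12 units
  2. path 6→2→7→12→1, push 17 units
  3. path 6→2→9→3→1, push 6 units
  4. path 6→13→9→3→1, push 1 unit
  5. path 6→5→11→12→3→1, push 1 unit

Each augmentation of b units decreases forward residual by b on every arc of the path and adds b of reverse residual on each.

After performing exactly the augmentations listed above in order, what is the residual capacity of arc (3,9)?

Residual capacity of (3,9): 7

after path 1 (6→13→11→12→3→9→0→7→1, push 12): res(3,9)=0
after path 2 (6→2→7→12→1, push 17): res(3,9)=0
after path 3 (6→2→9→3→1, push 6): res(3,9)=6
after path 4 (6→13→9→3→1, push 1): res(3,9)=7
after path 5 (6→5→11→12→3→1, push 1): res(3,9)=7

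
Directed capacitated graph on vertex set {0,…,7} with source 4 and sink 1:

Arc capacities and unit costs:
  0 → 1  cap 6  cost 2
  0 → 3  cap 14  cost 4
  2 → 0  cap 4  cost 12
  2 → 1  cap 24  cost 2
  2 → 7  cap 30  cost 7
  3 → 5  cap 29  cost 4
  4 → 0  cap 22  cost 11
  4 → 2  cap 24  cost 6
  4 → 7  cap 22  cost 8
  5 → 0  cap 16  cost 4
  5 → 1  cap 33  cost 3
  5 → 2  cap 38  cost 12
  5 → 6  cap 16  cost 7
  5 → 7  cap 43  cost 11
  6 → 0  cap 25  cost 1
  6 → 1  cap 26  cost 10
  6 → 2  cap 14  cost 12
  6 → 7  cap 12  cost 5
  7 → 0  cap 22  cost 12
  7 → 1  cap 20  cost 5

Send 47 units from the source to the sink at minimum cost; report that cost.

Minimum cost for 47 units: 491

shortest-cost path #1: 4→2→1 push 24 @ unit cost 8 (adds 192)
shortest-cost path #2: 4→7→1 push 20 @ unit cost 13 (adds 260)
shortest-cost path #3: 4→0→1 push 3 @ unit cost 13 (adds 39)
total cost = 491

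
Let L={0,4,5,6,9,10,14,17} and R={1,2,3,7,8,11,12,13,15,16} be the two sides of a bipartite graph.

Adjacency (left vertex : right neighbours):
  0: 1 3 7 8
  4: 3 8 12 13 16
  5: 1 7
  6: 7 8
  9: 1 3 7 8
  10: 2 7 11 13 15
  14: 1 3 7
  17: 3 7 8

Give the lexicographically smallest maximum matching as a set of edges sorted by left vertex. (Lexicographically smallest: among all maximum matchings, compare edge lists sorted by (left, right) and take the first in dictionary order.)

|M| = 6 (so the lex-smallest maximum matching has 6 edges)
process left vertices in ascending order; for each, take the smallest-labelled available neighbour that still permits 6 edges overall, or leave it unmatched if none does
lex-smallest matching: {0-1, 4-12, 5-7, 6-8, 9-3, 10-2}

Lex-smallest maximum matching: {(0,1), (4,12), (5,7), (6,8), (9,3), (10,2)}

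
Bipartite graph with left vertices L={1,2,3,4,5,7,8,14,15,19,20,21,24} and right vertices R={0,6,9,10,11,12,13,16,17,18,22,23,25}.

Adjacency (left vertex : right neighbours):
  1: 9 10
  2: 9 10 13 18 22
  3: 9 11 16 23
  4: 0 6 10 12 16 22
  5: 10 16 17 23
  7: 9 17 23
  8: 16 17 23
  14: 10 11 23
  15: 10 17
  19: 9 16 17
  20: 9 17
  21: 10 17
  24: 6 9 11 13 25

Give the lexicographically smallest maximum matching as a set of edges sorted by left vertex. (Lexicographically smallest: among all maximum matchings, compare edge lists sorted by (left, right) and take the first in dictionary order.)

Lex-smallest maximum matching: {(1,9), (2,13), (3,11), (4,0), (5,10), (7,17), (8,16), (14,23), (24,6)}

|M| = 9 (so the lex-smallest maximum matching has 9 edges)
process left vertices in ascending order; for each, take the smallest-labelled available neighbour that still permits 9 edges overall, or leave it unmatched if none does
lex-smallest matching: {1-9, 2-13, 3-11, 4-0, 5-10, 7-17, 8-16, 14-23, 24-6}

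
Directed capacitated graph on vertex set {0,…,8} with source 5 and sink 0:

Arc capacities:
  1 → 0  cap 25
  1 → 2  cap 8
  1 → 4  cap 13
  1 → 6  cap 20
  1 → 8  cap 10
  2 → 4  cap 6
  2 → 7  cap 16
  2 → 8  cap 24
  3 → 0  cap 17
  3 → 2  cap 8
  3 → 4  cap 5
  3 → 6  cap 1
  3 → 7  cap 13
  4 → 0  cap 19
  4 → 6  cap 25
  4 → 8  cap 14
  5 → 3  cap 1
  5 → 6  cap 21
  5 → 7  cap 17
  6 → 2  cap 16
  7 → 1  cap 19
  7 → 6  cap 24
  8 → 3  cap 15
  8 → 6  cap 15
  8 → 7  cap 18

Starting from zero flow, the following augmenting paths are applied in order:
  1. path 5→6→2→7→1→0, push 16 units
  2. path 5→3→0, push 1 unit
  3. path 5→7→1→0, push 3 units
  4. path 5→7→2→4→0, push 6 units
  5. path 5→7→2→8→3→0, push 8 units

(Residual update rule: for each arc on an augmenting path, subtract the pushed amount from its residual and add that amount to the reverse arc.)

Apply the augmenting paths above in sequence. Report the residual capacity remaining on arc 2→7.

Residual capacity of (2,7): 14

after path 1 (5→6→2→7→1→0, push 16): res(2,7)=0
after path 2 (5→3→0, push 1): res(2,7)=0
after path 3 (5→7→1→0, push 3): res(2,7)=0
after path 4 (5→7→2→4→0, push 6): res(2,7)=6
after path 5 (5→7→2→8→3→0, push 8): res(2,7)=14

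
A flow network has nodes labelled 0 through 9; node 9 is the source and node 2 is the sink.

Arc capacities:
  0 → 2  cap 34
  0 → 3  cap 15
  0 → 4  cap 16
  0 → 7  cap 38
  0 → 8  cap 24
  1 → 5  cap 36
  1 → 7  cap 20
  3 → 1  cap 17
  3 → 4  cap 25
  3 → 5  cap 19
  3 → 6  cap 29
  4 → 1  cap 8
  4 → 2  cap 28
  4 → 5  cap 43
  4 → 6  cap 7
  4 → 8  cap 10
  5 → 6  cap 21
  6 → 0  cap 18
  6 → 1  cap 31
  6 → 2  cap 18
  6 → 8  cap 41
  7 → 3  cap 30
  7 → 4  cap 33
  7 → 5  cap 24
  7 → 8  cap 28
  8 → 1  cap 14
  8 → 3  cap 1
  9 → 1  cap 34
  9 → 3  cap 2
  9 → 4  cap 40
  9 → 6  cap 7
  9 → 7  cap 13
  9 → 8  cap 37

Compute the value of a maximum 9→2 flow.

augment #1: 9→4→2 bottleneck 28, total now 28
augment #2: 9→6→2 bottleneck 7, total now 35
augment #3: 9→3→6→2 bottleneck 2, total now 37
augment #4: 9→4→6→2 bottleneck 7, total now 44
augment #5: 9→1→5→6→2 bottleneck 2, total now 46
augment #6: 9→1→5→6→0→2 bottleneck 18, total now 64

Maximum flow value: 64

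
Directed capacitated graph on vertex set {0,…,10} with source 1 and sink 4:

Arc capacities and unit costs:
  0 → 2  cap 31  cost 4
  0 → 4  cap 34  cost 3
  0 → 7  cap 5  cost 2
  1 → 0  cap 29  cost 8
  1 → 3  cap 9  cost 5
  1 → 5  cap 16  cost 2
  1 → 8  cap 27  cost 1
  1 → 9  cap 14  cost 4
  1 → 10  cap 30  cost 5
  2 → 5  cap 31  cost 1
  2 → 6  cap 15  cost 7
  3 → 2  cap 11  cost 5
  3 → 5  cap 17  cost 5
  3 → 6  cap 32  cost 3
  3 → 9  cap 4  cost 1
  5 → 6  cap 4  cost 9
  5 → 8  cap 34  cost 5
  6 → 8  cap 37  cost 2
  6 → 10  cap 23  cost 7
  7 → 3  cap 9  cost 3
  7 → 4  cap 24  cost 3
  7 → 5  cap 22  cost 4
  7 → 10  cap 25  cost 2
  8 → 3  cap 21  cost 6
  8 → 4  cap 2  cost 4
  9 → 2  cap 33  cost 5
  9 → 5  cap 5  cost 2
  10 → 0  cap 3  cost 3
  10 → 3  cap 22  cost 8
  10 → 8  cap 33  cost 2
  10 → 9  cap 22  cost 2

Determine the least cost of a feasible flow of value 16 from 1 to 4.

shortest-cost path #1: 1→8→4 push 2 @ unit cost 5 (adds 10)
shortest-cost path #2: 1→0→4 push 14 @ unit cost 11 (adds 154)
total cost = 164

Minimum cost for 16 units: 164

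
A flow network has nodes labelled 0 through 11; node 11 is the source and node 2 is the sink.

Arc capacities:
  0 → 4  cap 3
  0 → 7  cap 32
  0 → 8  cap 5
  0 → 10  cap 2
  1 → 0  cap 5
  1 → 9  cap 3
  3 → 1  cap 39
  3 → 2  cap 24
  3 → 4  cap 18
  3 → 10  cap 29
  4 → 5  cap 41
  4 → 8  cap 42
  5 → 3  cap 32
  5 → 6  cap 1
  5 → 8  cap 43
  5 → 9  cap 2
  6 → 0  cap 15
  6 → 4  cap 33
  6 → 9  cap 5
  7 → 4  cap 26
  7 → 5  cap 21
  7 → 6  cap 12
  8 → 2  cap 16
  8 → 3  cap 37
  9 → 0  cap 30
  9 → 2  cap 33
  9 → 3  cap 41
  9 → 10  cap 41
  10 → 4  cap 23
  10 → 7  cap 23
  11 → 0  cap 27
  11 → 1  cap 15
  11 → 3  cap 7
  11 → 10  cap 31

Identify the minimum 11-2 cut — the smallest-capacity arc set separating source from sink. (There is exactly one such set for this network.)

augment #1: 11→3→2 push 7
augment #2: 11→0→8→2 push 5
augment #3: 11→1→9→2 push 3
augment #4: 11→0→4→8→2 push 3
augment #5: 11→10→4→8→2 push 8
augment #6: 11→0→7→5→3→2 push 17
augment #7: 11→0→7→5→9→2 push 2
augment #8: 11→10→7→6→9→2 push 5
max flow = 50; residual-reachable set from 11 gives S-side
cut edges (S→T): {(1,9), (3,2), (5,9), (6,9), (8,2)} total cap 50

Min-cut arcs: {(1,9), (3,2), (5,9), (6,9), (8,2)} (total capacity 50)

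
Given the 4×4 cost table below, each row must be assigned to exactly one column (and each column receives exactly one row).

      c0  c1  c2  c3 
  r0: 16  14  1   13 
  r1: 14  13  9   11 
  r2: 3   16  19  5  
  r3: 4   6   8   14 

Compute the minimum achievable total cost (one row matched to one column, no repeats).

Minimum assignment cost: 21

optimal assignment: row0→col2 (cost 1), row1→col3 (cost 11), row2→col0 (cost 3), row3→col1 (cost 6)
total = 1 + 11 + 3 + 6 = 21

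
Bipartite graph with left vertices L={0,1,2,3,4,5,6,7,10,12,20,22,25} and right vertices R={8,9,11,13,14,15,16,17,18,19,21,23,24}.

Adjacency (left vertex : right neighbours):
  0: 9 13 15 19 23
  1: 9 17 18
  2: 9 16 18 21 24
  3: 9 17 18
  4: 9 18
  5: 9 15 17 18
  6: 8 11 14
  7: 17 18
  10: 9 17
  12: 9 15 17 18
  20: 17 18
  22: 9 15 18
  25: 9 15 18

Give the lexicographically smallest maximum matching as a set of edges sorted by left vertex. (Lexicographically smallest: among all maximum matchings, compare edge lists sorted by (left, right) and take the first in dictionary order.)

|M| = 7 (so the lex-smallest maximum matching has 7 edges)
process left vertices in ascending order; for each, take the smallest-labelled available neighbour that still permits 7 edges overall, or leave it unmatched if none does
lex-smallest matching: {0-13, 1-9, 2-16, 3-17, 4-18, 5-15, 6-8}

Lex-smallest maximum matching: {(0,13), (1,9), (2,16), (3,17), (4,18), (5,15), (6,8)}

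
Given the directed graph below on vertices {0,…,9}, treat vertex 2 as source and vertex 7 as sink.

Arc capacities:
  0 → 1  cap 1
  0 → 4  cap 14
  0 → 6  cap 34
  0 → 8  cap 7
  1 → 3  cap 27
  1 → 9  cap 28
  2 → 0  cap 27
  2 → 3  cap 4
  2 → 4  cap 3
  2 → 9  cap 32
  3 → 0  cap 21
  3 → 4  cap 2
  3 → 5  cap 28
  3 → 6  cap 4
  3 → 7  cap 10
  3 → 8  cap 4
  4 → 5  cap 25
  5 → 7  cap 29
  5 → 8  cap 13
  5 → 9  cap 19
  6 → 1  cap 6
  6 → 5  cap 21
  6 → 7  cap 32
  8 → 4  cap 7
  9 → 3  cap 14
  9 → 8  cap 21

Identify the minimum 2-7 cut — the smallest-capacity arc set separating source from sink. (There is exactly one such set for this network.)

Min-cut arcs: {(2,0), (2,3), (2,4), (8,4), (9,3)} (total capacity 55)

augment #1: 2→3→7 push 4
augment #2: 2→0→6→7 push 27
augment #3: 2→4→5→7 push 3
augment #4: 2→9→3→7 push 6
augment #5: 2→9→3→5→7 push 8
augment #6: 2→9→8→4→5→7 push 7
max flow = 55; residual-reachable set from 2 gives S-side
cut edges (S→T): {(2,0), (2,3), (2,4), (8,4), (9,3)} total cap 55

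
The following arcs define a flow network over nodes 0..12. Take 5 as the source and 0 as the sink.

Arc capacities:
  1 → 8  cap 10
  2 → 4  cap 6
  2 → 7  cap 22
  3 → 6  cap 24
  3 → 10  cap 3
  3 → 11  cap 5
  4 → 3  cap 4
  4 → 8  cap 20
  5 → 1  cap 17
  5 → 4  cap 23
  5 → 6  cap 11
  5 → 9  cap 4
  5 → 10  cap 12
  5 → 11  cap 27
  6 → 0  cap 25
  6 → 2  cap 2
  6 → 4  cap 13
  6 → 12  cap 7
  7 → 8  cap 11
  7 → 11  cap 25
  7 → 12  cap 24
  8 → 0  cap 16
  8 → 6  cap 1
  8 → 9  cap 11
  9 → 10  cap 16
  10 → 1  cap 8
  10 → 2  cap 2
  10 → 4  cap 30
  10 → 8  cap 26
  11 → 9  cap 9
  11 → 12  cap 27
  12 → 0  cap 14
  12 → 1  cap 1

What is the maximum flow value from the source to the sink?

augment #1: 5→6→0 bottleneck 11, total now 11
augment #2: 5→1→8→0 bottleneck 10, total now 21
augment #3: 5→4→8→0 bottleneck 6, total now 27
augment #4: 5→11→12→0 bottleneck 14, total now 41
augment #5: 5→4→3→6→0 bottleneck 4, total now 45
augment #6: 5→4→8→6→0 bottleneck 1, total now 46

Maximum flow value: 46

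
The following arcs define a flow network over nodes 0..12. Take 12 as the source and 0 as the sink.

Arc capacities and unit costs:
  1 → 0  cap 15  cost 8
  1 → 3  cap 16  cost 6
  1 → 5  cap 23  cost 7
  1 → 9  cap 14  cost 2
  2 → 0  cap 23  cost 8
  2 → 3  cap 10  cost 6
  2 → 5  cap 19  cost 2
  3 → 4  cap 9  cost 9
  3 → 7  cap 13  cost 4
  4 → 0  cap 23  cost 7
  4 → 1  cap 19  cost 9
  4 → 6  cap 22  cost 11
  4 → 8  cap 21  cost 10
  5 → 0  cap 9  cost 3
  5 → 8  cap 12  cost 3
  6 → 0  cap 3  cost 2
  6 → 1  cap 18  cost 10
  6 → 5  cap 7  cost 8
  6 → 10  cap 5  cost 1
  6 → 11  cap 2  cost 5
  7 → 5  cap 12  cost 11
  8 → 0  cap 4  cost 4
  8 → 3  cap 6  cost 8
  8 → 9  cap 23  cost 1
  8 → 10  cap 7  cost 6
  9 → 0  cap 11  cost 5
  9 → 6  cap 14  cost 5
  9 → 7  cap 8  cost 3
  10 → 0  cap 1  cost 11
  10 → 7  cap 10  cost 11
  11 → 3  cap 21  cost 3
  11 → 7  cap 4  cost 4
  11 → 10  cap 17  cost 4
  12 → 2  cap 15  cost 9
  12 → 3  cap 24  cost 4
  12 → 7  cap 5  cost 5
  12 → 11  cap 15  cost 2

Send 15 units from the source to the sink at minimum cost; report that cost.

Minimum cost for 15 units: 228

shortest-cost path #1: 12→2→5→0 push 9 @ unit cost 14 (adds 126)
shortest-cost path #2: 12→2→0 push 6 @ unit cost 17 (adds 102)
total cost = 228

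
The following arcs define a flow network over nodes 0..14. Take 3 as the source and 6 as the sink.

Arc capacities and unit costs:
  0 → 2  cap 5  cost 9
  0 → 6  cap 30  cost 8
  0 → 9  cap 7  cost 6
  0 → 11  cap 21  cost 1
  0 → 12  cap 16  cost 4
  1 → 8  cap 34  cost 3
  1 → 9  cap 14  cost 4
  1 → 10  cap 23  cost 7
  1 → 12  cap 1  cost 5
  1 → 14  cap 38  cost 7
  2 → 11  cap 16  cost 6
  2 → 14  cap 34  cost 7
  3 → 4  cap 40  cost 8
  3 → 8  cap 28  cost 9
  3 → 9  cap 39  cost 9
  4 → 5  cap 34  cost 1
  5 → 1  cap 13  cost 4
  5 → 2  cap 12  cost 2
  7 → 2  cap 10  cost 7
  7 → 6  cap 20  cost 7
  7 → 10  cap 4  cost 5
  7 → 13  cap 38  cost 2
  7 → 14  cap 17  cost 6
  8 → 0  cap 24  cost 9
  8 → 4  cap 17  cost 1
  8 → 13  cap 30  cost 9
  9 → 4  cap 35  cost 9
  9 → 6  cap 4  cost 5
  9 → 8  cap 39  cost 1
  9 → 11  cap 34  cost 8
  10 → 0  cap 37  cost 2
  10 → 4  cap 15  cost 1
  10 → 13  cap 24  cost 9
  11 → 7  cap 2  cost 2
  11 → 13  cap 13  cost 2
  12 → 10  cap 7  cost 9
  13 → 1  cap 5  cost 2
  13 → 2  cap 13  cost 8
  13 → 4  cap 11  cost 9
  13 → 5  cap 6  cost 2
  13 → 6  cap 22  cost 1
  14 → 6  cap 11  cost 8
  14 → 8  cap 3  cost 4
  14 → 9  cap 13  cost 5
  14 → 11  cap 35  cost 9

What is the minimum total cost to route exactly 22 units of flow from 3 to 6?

shortest-cost path #1: 3→9→6 push 4 @ unit cost 14 (adds 56)
shortest-cost path #2: 3→8→13→6 push 18 @ unit cost 19 (adds 342)
total cost = 398

Minimum cost for 22 units: 398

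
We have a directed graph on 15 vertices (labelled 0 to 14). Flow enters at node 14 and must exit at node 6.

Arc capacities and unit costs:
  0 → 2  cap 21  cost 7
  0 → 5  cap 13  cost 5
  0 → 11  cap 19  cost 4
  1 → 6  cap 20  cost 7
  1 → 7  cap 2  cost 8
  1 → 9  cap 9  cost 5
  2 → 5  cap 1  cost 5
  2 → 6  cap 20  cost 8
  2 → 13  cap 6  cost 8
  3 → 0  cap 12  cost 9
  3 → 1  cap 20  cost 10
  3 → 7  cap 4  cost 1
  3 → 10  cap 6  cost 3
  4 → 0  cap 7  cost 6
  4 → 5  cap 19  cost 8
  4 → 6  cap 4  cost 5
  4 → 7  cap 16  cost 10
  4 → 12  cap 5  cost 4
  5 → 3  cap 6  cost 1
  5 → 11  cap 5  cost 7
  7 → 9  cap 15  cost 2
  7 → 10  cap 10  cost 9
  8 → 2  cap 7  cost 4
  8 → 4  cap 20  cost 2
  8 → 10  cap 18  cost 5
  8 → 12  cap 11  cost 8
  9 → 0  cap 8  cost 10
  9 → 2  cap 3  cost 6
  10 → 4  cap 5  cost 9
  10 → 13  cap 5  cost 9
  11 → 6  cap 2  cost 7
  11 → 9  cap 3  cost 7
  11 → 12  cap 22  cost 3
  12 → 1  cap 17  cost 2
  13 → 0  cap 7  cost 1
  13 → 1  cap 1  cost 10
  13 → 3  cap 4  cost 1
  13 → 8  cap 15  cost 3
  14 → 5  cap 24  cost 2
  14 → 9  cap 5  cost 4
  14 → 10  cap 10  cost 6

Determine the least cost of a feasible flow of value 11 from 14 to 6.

shortest-cost path #1: 14→5→11→6 push 2 @ unit cost 16 (adds 32)
shortest-cost path #2: 14→9→2→6 push 3 @ unit cost 18 (adds 54)
shortest-cost path #3: 14→10→4→6 push 4 @ unit cost 20 (adds 80)
shortest-cost path #4: 14→5→3→1→6 push 2 @ unit cost 20 (adds 40)
total cost = 206

Minimum cost for 11 units: 206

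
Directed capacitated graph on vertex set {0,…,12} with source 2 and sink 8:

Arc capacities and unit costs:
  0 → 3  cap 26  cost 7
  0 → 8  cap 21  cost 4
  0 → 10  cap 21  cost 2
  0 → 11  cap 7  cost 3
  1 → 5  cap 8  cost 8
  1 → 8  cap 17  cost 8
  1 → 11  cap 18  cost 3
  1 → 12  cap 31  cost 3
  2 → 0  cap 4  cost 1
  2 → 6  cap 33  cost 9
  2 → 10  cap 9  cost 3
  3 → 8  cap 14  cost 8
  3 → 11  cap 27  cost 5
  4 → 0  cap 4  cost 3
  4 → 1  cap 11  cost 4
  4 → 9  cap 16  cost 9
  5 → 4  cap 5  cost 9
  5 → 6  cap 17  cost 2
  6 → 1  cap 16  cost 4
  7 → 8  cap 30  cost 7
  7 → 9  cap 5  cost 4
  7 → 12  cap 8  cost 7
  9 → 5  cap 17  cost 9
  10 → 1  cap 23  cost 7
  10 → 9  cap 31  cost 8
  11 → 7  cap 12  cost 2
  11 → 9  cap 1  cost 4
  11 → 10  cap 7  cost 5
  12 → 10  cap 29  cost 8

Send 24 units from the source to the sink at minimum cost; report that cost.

shortest-cost path #1: 2→0→8 push 4 @ unit cost 5 (adds 20)
shortest-cost path #2: 2→10→1→8 push 9 @ unit cost 18 (adds 162)
shortest-cost path #3: 2→6→1→8 push 8 @ unit cost 21 (adds 168)
shortest-cost path #4: 2→6→1→11→7→8 push 3 @ unit cost 25 (adds 75)
total cost = 425

Minimum cost for 24 units: 425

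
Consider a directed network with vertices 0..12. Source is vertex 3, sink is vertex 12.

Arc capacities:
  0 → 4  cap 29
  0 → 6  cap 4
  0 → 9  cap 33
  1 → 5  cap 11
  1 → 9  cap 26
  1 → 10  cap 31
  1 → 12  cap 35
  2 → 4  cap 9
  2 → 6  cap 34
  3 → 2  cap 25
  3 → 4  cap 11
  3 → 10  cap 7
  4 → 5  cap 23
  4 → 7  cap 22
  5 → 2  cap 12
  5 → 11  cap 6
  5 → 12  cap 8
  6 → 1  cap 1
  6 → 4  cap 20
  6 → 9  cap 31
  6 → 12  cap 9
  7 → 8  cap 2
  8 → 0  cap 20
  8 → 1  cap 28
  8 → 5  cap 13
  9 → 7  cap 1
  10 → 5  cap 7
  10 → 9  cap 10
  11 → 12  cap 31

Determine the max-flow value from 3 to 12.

Maximum flow value: 26

augment #1: 3→2→6→12 bottleneck 9, total now 9
augment #2: 3→4→5→12 bottleneck 8, total now 17
augment #3: 3→2→6→1→12 bottleneck 1, total now 18
augment #4: 3→4→5→11→12 bottleneck 3, total now 21
augment #5: 3→10→5→11→12 bottleneck 3, total now 24
augment #6: 3→2→4→7→8→1→12 bottleneck 2, total now 26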